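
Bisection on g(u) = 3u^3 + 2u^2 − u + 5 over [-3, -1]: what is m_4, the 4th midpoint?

-1.625

g(-2) = -9 < 0, so the root lies in [-2, -1]
g(-1.5) = 0.875 > 0, so the root lies in [-2, -1.5]
g(-1.75) = -3.203125 < 0, so the root lies in [-1.75, -1.5]
g(-1.625) = -0.9668 < 0, so the root lies in [-1.625, -1.5]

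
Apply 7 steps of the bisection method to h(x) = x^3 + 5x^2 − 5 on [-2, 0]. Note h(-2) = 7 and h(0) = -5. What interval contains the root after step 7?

[-1.140625, -1.125]

m = -1, h(m) = -1 (−); new bracket [-2, -1]
m = -1.5, h(m) = 2.875 (+); new bracket [-1.5, -1]
m = -1.25, h(m) = 0.859375 (+); new bracket [-1.25, -1]
m = -1.125, h(m) = -0.0957 (−); new bracket [-1.25, -1.125]
m = -1.1875, h(m) = 0.3762 (+); new bracket [-1.1875, -1.125]
m = -1.15625, h(m) = 0.1388 (+); new bracket [-1.15625, -1.125]
m = -1.140625, h(m) = 0.0211 (+); new bracket [-1.140625, -1.125]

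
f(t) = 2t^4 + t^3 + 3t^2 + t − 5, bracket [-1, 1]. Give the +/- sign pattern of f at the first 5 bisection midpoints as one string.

f(0) = -5 < 0, so the root lies in [0, 1]
f(0.5) = -3.5 < 0, so the root lies in [0.5, 1]
f(0.75) = -1.507812 < 0, so the root lies in [0.75, 1]
f(0.875) = 0.0142 > 0, so the root lies in [0.75, 0.875]
f(0.8125) = -0.799 < 0, so the root lies in [0.8125, 0.875]

---+-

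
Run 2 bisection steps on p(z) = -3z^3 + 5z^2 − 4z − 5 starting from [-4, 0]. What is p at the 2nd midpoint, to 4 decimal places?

m = -2, p(m) = 47 (+); new bracket [-2, 0]
m = -1, p(m) = 7 (+); new bracket [-1, 0]

7.0000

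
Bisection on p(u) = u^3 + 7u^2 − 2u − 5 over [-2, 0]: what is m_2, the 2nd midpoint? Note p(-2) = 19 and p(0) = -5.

m = -1, p(m) = 3 (+); new bracket [-1, 0]
m = -0.5, p(m) = -2.375 (−); new bracket [-1, -0.5]

-0.5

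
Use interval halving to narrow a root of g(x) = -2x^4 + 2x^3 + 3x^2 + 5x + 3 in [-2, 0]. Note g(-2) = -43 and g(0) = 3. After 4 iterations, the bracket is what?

m = -1, g(m) = -3 (−); new bracket [-1, 0]
m = -0.5, g(m) = 0.875 (+); new bracket [-1, -0.5]
m = -0.75, g(m) = -0.539062 (−); new bracket [-0.75, -0.5]
m = -0.625, g(m) = 0.2534 (+); new bracket [-0.75, -0.625]

[-0.75, -0.625]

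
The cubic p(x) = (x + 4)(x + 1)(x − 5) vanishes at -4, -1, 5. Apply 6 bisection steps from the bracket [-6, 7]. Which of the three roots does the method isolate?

5

x = 0.5 gives p = -30.375, negative; keep [0.5, 7]
x = 3.75 gives p = -46.015625, negative; keep [3.75, 7]
x = 5.375 gives p = 22.412109, positive; keep [3.75, 5.375]
x = 4.5625 gives p = -20.8376, negative; keep [4.5625, 5.375]
x = 4.96875 gives p = -1.6729, negative; keep [4.96875, 5.375]
x = 5.171875 gives p = 9.7294, positive; keep [4.96875, 5.171875]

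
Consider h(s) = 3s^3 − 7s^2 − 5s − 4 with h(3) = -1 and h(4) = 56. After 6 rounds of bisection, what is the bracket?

[3.015625, 3.03125]

m = 3.5, h(m) = 21.375 (+); new bracket [3, 3.5]
m = 3.25, h(m) = 8.796875 (+); new bracket [3, 3.25]
m = 3.125, h(m) = 3.568359 (+); new bracket [3, 3.125]
m = 3.0625, h(m) = 1.2039 (+); new bracket [3, 3.0625]
m = 3.03125, h(m) = 0.0821 (+); new bracket [3, 3.03125]
m = 3.015625, h(m) = -0.4639 (−); new bracket [3.015625, 3.03125]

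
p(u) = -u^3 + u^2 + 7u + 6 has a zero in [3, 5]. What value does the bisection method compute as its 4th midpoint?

3.375

m = 4, p(m) = -14 (−); new bracket [3, 4]
m = 3.5, p(m) = -0.125 (−); new bracket [3, 3.5]
m = 3.25, p(m) = 4.984375 (+); new bracket [3.25, 3.5]
m = 3.375, p(m) = 2.5723 (+); new bracket [3.375, 3.5]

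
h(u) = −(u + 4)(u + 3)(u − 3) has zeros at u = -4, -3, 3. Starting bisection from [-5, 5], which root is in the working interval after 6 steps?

h(0) = 36 > 0, so the root lies in [0, 5]
h(2.5) = 17.875 > 0, so the root lies in [2.5, 5]
h(3.75) = -39.234375 < 0, so the root lies in [2.5, 3.75]
h(3.125) = -5.4551 < 0, so the root lies in [2.5, 3.125]
h(2.8125) = 7.4246 > 0, so the root lies in [2.8125, 3.125]
h(2.96875) = 1.2998 > 0, so the root lies in [2.96875, 3.125]

3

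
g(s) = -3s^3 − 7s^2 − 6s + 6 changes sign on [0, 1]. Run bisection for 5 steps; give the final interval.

[0.53125, 0.5625]

m = 0.5, g(m) = 0.875 (+); new bracket [0.5, 1]
m = 0.75, g(m) = -3.703125 (−); new bracket [0.5, 0.75]
m = 0.625, g(m) = -1.216797 (−); new bracket [0.5, 0.625]
m = 0.5625, g(m) = -0.1238 (−); new bracket [0.5, 0.5625]
m = 0.53125, g(m) = 0.3871 (+); new bracket [0.53125, 0.5625]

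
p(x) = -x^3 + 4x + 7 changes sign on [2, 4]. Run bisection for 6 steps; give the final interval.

p(3) = -8 < 0, so the root lies in [2, 3]
p(2.5) = 1.375 > 0, so the root lies in [2.5, 3]
p(2.75) = -2.796875 < 0, so the root lies in [2.5, 2.75]
p(2.625) = -0.5879 < 0, so the root lies in [2.5, 2.625]
p(2.5625) = 0.4236 > 0, so the root lies in [2.5625, 2.625]
p(2.59375) = -0.0746 < 0, so the root lies in [2.5625, 2.59375]

[2.5625, 2.59375]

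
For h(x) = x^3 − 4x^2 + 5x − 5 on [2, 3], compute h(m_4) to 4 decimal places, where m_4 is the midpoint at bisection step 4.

x = 2.5 gives h = -1.875, negative; keep [2.5, 3]
x = 2.75 gives h = -0.703125, negative; keep [2.75, 3]
x = 2.875 gives h = 0.076172, positive; keep [2.75, 2.875]
x = 2.8125 gives h = -0.3308, negative; keep [2.8125, 2.875]

-0.3308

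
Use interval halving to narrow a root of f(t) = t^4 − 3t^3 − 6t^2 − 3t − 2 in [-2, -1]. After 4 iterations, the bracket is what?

f(-1.5) = 4.1875 > 0, so the root lies in [-1.5, -1]
f(-1.25) = 0.675781 > 0, so the root lies in [-1.25, -1]
f(-1.125) = -0.345459 < 0, so the root lies in [-1.25, -1.125]
f(-1.1875) = 0.1138 > 0, so the root lies in [-1.1875, -1.125]

[-1.1875, -1.125]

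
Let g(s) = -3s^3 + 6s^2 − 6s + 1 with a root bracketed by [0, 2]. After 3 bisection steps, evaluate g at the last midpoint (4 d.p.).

-0.1719

s = 1 gives g = -2, negative; keep [0, 1]
s = 0.5 gives g = -0.875, negative; keep [0, 0.5]
s = 0.25 gives g = -0.171875, negative; keep [0, 0.25]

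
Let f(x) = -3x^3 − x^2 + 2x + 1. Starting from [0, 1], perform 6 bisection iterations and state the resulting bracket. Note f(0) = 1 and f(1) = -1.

f(0.5) = 1.375 > 0, so the root lies in [0.5, 1]
f(0.75) = 0.671875 > 0, so the root lies in [0.75, 1]
f(0.875) = -0.025391 < 0, so the root lies in [0.75, 0.875]
f(0.8125) = 0.3557 > 0, so the root lies in [0.8125, 0.875]
f(0.84375) = 0.1736 > 0, so the root lies in [0.84375, 0.875]
f(0.859375) = 0.0762 > 0, so the root lies in [0.859375, 0.875]

[0.859375, 0.875]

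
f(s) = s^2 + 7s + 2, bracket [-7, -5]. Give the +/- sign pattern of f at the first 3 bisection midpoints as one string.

m = -6, f(m) = -4 (−); new bracket [-7, -6]
m = -6.5, f(m) = -1.25 (−); new bracket [-7, -6.5]
m = -6.75, f(m) = 0.3125 (+); new bracket [-6.75, -6.5]

--+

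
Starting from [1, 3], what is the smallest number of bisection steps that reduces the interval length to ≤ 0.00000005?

26

Width after n steps is 2/2^n. Need 2^n ≥ 2/0.00000005 = 40000000.
2^25 = 33554432 < 40000000 ≤ 2^26 = 67108864, so n = 26.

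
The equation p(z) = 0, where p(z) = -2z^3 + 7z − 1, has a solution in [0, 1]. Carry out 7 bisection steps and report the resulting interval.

m = 0.5, p(m) = 2.25 (+); new bracket [0, 0.5]
m = 0.25, p(m) = 0.71875 (+); new bracket [0, 0.25]
m = 0.125, p(m) = -0.128906 (−); new bracket [0.125, 0.25]
m = 0.1875, p(m) = 0.2993 (+); new bracket [0.125, 0.1875]
m = 0.15625, p(m) = 0.0861 (+); new bracket [0.125, 0.15625]
m = 0.140625, p(m) = -0.0212 (−); new bracket [0.140625, 0.15625]
m = 0.1484375, p(m) = 0.0325 (+); new bracket [0.140625, 0.1484375]

[0.140625, 0.1484375]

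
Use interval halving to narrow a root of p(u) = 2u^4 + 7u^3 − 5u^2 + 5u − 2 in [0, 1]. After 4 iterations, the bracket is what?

[0.4375, 0.5]

m = 0.5, p(m) = 0.25 (+); new bracket [0, 0.5]
m = 0.25, p(m) = -0.945312 (−); new bracket [0.25, 0.5]
m = 0.375, p(m) = -0.419434 (−); new bracket [0.375, 0.5]
m = 0.4375, p(m) = -0.1101 (−); new bracket [0.4375, 0.5]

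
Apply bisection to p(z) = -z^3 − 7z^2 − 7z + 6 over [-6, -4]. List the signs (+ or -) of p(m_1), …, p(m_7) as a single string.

midpoint -5: p = -9 < 0 → [-6, -5]
midpoint -5.5: p = -0.875 < 0 → [-6, -5.5]
midpoint -5.75: p = 4.921875 > 0 → [-5.75, -5.5]
midpoint -5.625: p = 1.8691 > 0 → [-5.625, -5.5]
midpoint -5.5625: p = 0.4592 > 0 → [-5.5625, -5.5]
midpoint -5.53125: p = -0.2173 < 0 → [-5.5625, -5.53125]
midpoint -5.546875: p = 0.1186 > 0 → [-5.546875, -5.53125]

--+++-+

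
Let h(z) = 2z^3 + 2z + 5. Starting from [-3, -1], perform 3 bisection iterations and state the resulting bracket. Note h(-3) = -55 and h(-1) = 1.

h(-2) = -15 < 0, so the root lies in [-2, -1]
h(-1.5) = -4.75 < 0, so the root lies in [-1.5, -1]
h(-1.25) = -1.40625 < 0, so the root lies in [-1.25, -1]

[-1.25, -1]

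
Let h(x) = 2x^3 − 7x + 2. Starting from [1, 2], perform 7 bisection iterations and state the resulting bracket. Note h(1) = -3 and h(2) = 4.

midpoint 1.5: h = -1.75 < 0 → [1.5, 2]
midpoint 1.75: h = 0.46875 > 0 → [1.5, 1.75]
midpoint 1.625: h = -0.792969 < 0 → [1.625, 1.75]
midpoint 1.6875: h = -0.2017 < 0 → [1.6875, 1.75]
midpoint 1.71875: h = 0.1235 > 0 → [1.6875, 1.71875]
midpoint 1.703125: h = -0.0416 < 0 → [1.703125, 1.71875]
midpoint 1.7109375: h = 0.0403 > 0 → [1.703125, 1.7109375]

[1.703125, 1.7109375]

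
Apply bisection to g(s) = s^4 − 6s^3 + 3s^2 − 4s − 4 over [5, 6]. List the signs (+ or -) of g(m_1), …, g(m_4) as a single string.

m = 5.5, g(m) = -18.4375 (−); new bracket [5.5, 6]
m = 5.75, g(m) = 24.660156 (+); new bracket [5.5, 5.75]
m = 5.625, g(m) = 1.679932 (+); new bracket [5.5, 5.625]
m = 5.5625, g(m) = -8.7246 (−); new bracket [5.5625, 5.625]

-++-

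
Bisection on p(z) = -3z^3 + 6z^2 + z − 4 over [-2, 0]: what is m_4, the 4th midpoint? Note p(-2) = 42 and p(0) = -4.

p(-1) = 4 > 0, so the root lies in [-1, 0]
p(-0.5) = -2.625 < 0, so the root lies in [-1, -0.5]
p(-0.75) = -0.109375 < 0, so the root lies in [-1, -0.75]
p(-0.875) = 1.7285 > 0, so the root lies in [-0.875, -0.75]

-0.875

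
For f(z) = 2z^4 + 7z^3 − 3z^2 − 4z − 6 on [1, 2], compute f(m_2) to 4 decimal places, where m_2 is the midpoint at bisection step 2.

m = 1.5, f(m) = 15 (+); new bracket [1, 1.5]
m = 1.25, f(m) = 2.867188 (+); new bracket [1, 1.25]

2.8672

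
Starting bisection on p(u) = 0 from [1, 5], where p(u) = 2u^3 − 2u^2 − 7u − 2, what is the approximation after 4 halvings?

p(3) = 13 > 0, so the root lies in [1, 3]
p(2) = -8 < 0, so the root lies in [2, 3]
p(2.5) = -0.75 < 0, so the root lies in [2.5, 3]
p(2.75) = 5.2188 > 0, so the root lies in [2.5, 2.75]

2.75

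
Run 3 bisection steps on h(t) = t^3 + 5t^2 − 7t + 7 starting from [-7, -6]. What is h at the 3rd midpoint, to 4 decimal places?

-4.2559

m = -6.5, h(m) = -10.875 (−); new bracket [-6.5, -6]
m = -6.25, h(m) = 1.921875 (+); new bracket [-6.5, -6.25]
m = -6.375, h(m) = -4.255859 (−); new bracket [-6.375, -6.25]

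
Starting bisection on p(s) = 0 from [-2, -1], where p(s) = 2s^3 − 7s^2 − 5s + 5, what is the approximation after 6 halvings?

midpoint -1.5: p = -10 < 0 → [-1.5, -1]
midpoint -1.25: p = -3.59375 < 0 → [-1.25, -1]
midpoint -1.125: p = -1.082031 < 0 → [-1.125, -1]
midpoint -1.0625: p = 0.0112 > 0 → [-1.125, -1.0625]
midpoint -1.09375: p = -0.5222 < 0 → [-1.09375, -1.0625]
midpoint -1.078125: p = -0.2522 < 0 → [-1.078125, -1.0625]

-1.078125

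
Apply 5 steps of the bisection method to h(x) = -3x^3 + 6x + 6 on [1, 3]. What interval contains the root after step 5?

[1.75, 1.8125]

midpoint 2: h = -6 < 0 → [1, 2]
midpoint 1.5: h = 4.875 > 0 → [1.5, 2]
midpoint 1.75: h = 0.421875 > 0 → [1.75, 2]
midpoint 1.875: h = -2.5254 < 0 → [1.75, 1.875]
midpoint 1.8125: h = -0.988 < 0 → [1.75, 1.8125]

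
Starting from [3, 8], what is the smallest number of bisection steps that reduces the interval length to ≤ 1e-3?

13

Width after n steps is 5/2^n. Need 2^n ≥ 5/1e-3 = 5000.
2^12 = 4096 < 5000 ≤ 2^13 = 8192, so n = 13.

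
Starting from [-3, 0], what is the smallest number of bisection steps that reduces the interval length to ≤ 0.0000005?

Width after n steps is 3/2^n. Need 2^n ≥ 3/0.0000005 = 6000000.
2^22 = 4194304 < 6000000 ≤ 2^23 = 8388608, so n = 23.

23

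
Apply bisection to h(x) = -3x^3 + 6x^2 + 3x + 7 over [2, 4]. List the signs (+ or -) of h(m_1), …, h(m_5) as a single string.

-+-++

midpoint 3: h = -11 < 0 → [2, 3]
midpoint 2.5: h = 5.125 > 0 → [2.5, 3]
midpoint 2.75: h = -1.765625 < 0 → [2.5, 2.75]
midpoint 2.625: h = 1.9551 > 0 → [2.625, 2.75]
midpoint 2.6875: h = 0.1658 > 0 → [2.6875, 2.75]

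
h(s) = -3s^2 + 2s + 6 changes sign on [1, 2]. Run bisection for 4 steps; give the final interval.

[1.75, 1.8125]

h(1.5) = 2.25 > 0, so the root lies in [1.5, 2]
h(1.75) = 0.3125 > 0, so the root lies in [1.75, 2]
h(1.875) = -0.796875 < 0, so the root lies in [1.75, 1.875]
h(1.8125) = -0.2305 < 0, so the root lies in [1.75, 1.8125]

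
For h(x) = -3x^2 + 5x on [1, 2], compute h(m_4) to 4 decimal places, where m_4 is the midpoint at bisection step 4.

m = 1.5, h(m) = 0.75 (+); new bracket [1.5, 2]
m = 1.75, h(m) = -0.4375 (−); new bracket [1.5, 1.75]
m = 1.625, h(m) = 0.203125 (+); new bracket [1.625, 1.75]
m = 1.6875, h(m) = -0.1055 (−); new bracket [1.625, 1.6875]

-0.1055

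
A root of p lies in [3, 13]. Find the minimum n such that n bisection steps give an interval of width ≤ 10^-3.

14

Width after n steps is 10/2^n. Need 2^n ≥ 10/10^-3 = 10000.
2^13 = 8192 < 10000 ≤ 2^14 = 16384, so n = 14.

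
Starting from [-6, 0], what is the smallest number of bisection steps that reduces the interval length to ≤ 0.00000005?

27

Width after n steps is 6/2^n. Need 2^n ≥ 6/0.00000005 = 120000000.
2^26 = 67108864 < 120000000 ≤ 2^27 = 134217728, so n = 27.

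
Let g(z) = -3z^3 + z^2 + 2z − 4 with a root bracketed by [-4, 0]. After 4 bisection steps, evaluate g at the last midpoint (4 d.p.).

g(-2) = 20 > 0, so the root lies in [-2, 0]
g(-1) = -2 < 0, so the root lies in [-2, -1]
g(-1.5) = 5.375 > 0, so the root lies in [-1.5, -1]
g(-1.25) = 0.9219 > 0, so the root lies in [-1.25, -1]

0.9219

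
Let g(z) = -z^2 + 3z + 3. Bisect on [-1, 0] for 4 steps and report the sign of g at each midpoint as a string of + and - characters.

++--

midpoint -0.5: g = 1.25 > 0 → [-1, -0.5]
midpoint -0.75: g = 0.1875 > 0 → [-1, -0.75]
midpoint -0.875: g = -0.390625 < 0 → [-0.875, -0.75]
midpoint -0.8125: g = -0.0977 < 0 → [-0.8125, -0.75]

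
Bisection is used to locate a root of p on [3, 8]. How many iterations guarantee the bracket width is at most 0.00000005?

Width after n steps is 5/2^n. Need 2^n ≥ 5/0.00000005 = 100000000.
2^26 = 67108864 < 100000000 ≤ 2^27 = 134217728, so n = 27.

27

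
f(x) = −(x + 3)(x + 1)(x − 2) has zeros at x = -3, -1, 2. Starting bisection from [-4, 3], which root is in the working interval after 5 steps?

2

f(-0.5) = 3.125 > 0, so the root lies in [-0.5, 3]
f(1.25) = 7.171875 > 0, so the root lies in [1.25, 3]
f(2.125) = -2.001953 < 0, so the root lies in [1.25, 2.125]
f(1.6875) = 3.9368 > 0, so the root lies in [1.6875, 2.125]
f(1.90625) = 1.3368 > 0, so the root lies in [1.90625, 2.125]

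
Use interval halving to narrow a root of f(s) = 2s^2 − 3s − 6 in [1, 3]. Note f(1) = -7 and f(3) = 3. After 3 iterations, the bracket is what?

[2.5, 2.75]

f(2) = -4 < 0, so the root lies in [2, 3]
f(2.5) = -1 < 0, so the root lies in [2.5, 3]
f(2.75) = 0.875 > 0, so the root lies in [2.5, 2.75]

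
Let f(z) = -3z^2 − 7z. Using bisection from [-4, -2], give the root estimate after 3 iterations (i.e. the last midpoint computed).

-2.25

z = -3 gives f = -6, negative; keep [-3, -2]
z = -2.5 gives f = -1.25, negative; keep [-2.5, -2]
z = -2.25 gives f = 0.5625, positive; keep [-2.5, -2.25]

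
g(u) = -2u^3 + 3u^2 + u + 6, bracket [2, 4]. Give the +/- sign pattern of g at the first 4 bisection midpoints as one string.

u = 3 gives g = -18, negative; keep [2, 3]
u = 2.5 gives g = -4, negative; keep [2, 2.5]
u = 2.25 gives g = 0.65625, positive; keep [2.25, 2.5]
u = 2.375 gives g = -1.4961, negative; keep [2.25, 2.375]

--+-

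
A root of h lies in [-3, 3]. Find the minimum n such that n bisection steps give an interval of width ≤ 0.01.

Width after n steps is 6/2^n. Need 2^n ≥ 6/0.01 = 600.
2^9 = 512 < 600 ≤ 2^10 = 1024, so n = 10.

10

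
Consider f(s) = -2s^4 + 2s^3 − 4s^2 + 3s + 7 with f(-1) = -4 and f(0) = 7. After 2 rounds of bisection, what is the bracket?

m = -0.5, f(m) = 4.125 (+); new bracket [-1, -0.5]
m = -0.75, f(m) = 1.023438 (+); new bracket [-1, -0.75]

[-1, -0.75]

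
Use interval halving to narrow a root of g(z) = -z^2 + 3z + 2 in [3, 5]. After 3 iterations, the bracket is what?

m = 4, g(m) = -2 (−); new bracket [3, 4]
m = 3.5, g(m) = 0.25 (+); new bracket [3.5, 4]
m = 3.75, g(m) = -0.8125 (−); new bracket [3.5, 3.75]

[3.5, 3.75]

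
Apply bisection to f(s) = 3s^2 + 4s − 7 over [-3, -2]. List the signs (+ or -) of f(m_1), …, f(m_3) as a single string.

+-+

f(-2.5) = 1.75 > 0, so the root lies in [-2.5, -2]
f(-2.25) = -0.8125 < 0, so the root lies in [-2.5, -2.25]
f(-2.375) = 0.421875 > 0, so the root lies in [-2.375, -2.25]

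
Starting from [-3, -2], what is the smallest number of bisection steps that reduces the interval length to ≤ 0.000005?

18

Width after n steps is 1/2^n. Need 2^n ≥ 1/0.000005 = 200000.
2^17 = 131072 < 200000 ≤ 2^18 = 262144, so n = 18.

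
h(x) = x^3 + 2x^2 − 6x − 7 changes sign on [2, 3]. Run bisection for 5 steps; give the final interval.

midpoint 2.5: h = 6.125 > 0 → [2, 2.5]
midpoint 2.25: h = 1.015625 > 0 → [2, 2.25]
midpoint 2.125: h = -1.123047 < 0 → [2.125, 2.25]
midpoint 2.1875: h = -0.0872 < 0 → [2.1875, 2.25]
midpoint 2.21875: h = 0.4558 > 0 → [2.1875, 2.21875]

[2.1875, 2.21875]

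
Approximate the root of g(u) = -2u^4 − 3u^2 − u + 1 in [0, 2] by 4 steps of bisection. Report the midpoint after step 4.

g(1) = -5 < 0, so the root lies in [0, 1]
g(0.5) = -0.375 < 0, so the root lies in [0, 0.5]
g(0.25) = 0.554688 > 0, so the root lies in [0.25, 0.5]
g(0.375) = 0.1636 > 0, so the root lies in [0.375, 0.5]

0.375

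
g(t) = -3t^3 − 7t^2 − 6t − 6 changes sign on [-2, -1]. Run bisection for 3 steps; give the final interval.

[-1.875, -1.75]

midpoint -1.5: g = -2.625 < 0 → [-2, -1.5]
midpoint -1.75: g = -0.859375 < 0 → [-2, -1.75]
midpoint -1.875: g = 0.416016 > 0 → [-1.875, -1.75]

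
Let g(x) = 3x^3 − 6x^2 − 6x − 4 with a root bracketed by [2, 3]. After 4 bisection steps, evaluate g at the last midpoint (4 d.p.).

-1.5940

midpoint 2.5: g = -9.625 < 0 → [2.5, 3]
midpoint 2.75: g = -3.484375 < 0 → [2.75, 3]
midpoint 2.875: g = 0.447266 > 0 → [2.75, 2.875]
midpoint 2.8125: g = -1.594 < 0 → [2.8125, 2.875]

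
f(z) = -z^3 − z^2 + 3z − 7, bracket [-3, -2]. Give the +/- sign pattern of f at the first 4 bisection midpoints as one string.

f(-2.5) = -5.125 < 0, so the root lies in [-3, -2.5]
f(-2.75) = -2.015625 < 0, so the root lies in [-3, -2.75]
f(-2.875) = -0.126953 < 0, so the root lies in [-3, -2.875]
f(-2.9375) = 0.906 > 0, so the root lies in [-2.9375, -2.875]

---+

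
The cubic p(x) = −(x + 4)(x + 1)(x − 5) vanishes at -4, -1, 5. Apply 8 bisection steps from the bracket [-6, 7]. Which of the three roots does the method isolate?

m = 0.5, p(m) = 30.375 (+); new bracket [0.5, 7]
m = 3.75, p(m) = 46.015625 (+); new bracket [3.75, 7]
m = 5.375, p(m) = -22.412109 (−); new bracket [3.75, 5.375]
m = 4.5625, p(m) = 20.8376 (+); new bracket [4.5625, 5.375]
m = 4.96875, p(m) = 1.6729 (+); new bracket [4.96875, 5.375]
m = 5.171875, p(m) = -9.7294 (−); new bracket [4.96875, 5.171875]
m = 5.0703125, p(m) = -3.8714 (−); new bracket [4.96875, 5.0703125]
m = 5.01953125, p(m) = -1.0604 (−); new bracket [4.96875, 5.01953125]

5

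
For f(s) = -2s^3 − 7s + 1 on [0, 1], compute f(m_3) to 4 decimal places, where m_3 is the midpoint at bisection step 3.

midpoint 0.5: f = -2.75 < 0 → [0, 0.5]
midpoint 0.25: f = -0.78125 < 0 → [0, 0.25]
midpoint 0.125: f = 0.121094 > 0 → [0.125, 0.25]

0.1211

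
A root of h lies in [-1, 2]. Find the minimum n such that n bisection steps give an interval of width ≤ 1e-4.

Width after n steps is 3/2^n. Need 2^n ≥ 3/1e-4 = 30000.
2^14 = 16384 < 30000 ≤ 2^15 = 32768, so n = 15.

15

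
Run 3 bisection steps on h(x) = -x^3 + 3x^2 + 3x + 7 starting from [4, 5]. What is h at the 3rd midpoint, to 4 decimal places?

x = 4.5 gives h = -9.875, negative; keep [4, 4.5]
x = 4.25 gives h = -2.828125, negative; keep [4, 4.25]
x = 4.125 gives h = 0.232422, positive; keep [4.125, 4.25]

0.2324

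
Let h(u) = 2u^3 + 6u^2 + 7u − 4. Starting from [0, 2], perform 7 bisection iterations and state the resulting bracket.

midpoint 1: h = 11 > 0 → [0, 1]
midpoint 0.5: h = 1.25 > 0 → [0, 0.5]
midpoint 0.25: h = -1.84375 < 0 → [0.25, 0.5]
midpoint 0.375: h = -0.4258 < 0 → [0.375, 0.5]
midpoint 0.4375: h = 0.3784 > 0 → [0.375, 0.4375]
midpoint 0.40625: h = -0.0319 < 0 → [0.40625, 0.4375]
midpoint 0.421875: h = 0.1712 > 0 → [0.40625, 0.421875]

[0.40625, 0.421875]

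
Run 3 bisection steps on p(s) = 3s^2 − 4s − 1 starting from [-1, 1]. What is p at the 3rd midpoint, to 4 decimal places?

0.1875

s = 0 gives p = -1, negative; keep [-1, 0]
s = -0.5 gives p = 1.75, positive; keep [-0.5, 0]
s = -0.25 gives p = 0.1875, positive; keep [-0.25, 0]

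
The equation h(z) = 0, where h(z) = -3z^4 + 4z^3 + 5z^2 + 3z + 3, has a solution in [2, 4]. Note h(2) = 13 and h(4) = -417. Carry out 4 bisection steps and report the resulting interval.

m = 3, h(m) = -78 (−); new bracket [2, 3]
m = 2.5, h(m) = -12.9375 (−); new bracket [2, 2.5]
m = 2.25, h(m) = 3.738281 (+); new bracket [2.25, 2.5]
m = 2.375, h(m) = -3.5359 (−); new bracket [2.25, 2.375]

[2.25, 2.375]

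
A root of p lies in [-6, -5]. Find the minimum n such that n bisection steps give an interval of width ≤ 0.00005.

15

Width after n steps is 1/2^n. Need 2^n ≥ 1/0.00005 = 20000.
2^14 = 16384 < 20000 ≤ 2^15 = 32768, so n = 15.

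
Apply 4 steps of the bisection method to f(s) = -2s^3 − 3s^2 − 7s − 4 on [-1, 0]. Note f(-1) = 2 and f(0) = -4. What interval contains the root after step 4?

s = -0.5 gives f = -1, negative; keep [-1, -0.5]
s = -0.75 gives f = 0.40625, positive; keep [-0.75, -0.5]
s = -0.625 gives f = -0.308594, negative; keep [-0.75, -0.625]
s = -0.6875 gives f = 0.0444, positive; keep [-0.6875, -0.625]

[-0.6875, -0.625]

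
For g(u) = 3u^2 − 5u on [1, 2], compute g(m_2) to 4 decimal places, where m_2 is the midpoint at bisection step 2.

g(1.5) = -0.75 < 0, so the root lies in [1.5, 2]
g(1.75) = 0.4375 > 0, so the root lies in [1.5, 1.75]

0.4375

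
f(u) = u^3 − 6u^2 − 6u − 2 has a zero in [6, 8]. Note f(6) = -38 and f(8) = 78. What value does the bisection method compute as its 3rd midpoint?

f(7) = 5 > 0, so the root lies in [6, 7]
f(6.5) = -19.875 < 0, so the root lies in [6.5, 7]
f(6.75) = -8.328125 < 0, so the root lies in [6.75, 7]

6.75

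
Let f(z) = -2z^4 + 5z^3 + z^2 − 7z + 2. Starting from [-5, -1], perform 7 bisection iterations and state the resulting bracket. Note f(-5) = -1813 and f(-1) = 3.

z = -3 gives f = -265, negative; keep [-3, -1]
z = -2 gives f = -52, negative; keep [-2, -1]
z = -1.5 gives f = -12.25, negative; keep [-1.5, -1]
z = -1.25 gives f = -2.3359, negative; keep [-1.25, -1]
z = -1.125 gives f = 0.8179, positive; keep [-1.25, -1.125]
z = -1.1875 gives f = -0.6272, negative; keep [-1.1875, -1.125]
z = -1.15625 gives f = 0.127, positive; keep [-1.1875, -1.15625]

[-1.1875, -1.15625]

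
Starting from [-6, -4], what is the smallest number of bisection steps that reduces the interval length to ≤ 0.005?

Width after n steps is 2/2^n. Need 2^n ≥ 2/0.005 = 400.
2^8 = 256 < 400 ≤ 2^9 = 512, so n = 9.

9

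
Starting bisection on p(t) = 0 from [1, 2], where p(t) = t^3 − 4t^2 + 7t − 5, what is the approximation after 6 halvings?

m = 1.5, p(m) = -0.125 (−); new bracket [1.5, 2]
m = 1.75, p(m) = 0.359375 (+); new bracket [1.5, 1.75]
m = 1.625, p(m) = 0.103516 (+); new bracket [1.5, 1.625]
m = 1.5625, p(m) = -0.0134 (−); new bracket [1.5625, 1.625]
m = 1.59375, p(m) = 0.0443 (+); new bracket [1.5625, 1.59375]
m = 1.578125, p(m) = 0.0152 (+); new bracket [1.5625, 1.578125]

1.578125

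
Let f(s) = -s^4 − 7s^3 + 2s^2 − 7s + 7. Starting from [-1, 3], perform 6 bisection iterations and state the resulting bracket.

s = 1 gives f = -6, negative; keep [-1, 1]
s = 0 gives f = 7, positive; keep [0, 1]
s = 0.5 gives f = 3.0625, positive; keep [0.5, 1]
s = 0.75 gives f = -0.3945, negative; keep [0.5, 0.75]
s = 0.625 gives f = 1.5447, positive; keep [0.625, 0.75]
s = 0.6875 gives f = 0.6348, positive; keep [0.6875, 0.75]

[0.6875, 0.75]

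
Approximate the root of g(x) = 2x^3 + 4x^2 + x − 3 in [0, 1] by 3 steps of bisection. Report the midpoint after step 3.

0.625

m = 0.5, g(m) = -1.25 (−); new bracket [0.5, 1]
m = 0.75, g(m) = 0.84375 (+); new bracket [0.5, 0.75]
m = 0.625, g(m) = -0.324219 (−); new bracket [0.625, 0.75]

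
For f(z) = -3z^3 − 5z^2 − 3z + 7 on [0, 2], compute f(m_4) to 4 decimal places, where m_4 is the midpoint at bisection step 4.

-1.4629

f(1) = -4 < 0, so the root lies in [0, 1]
f(0.5) = 3.875 > 0, so the root lies in [0.5, 1]
f(0.75) = 0.671875 > 0, so the root lies in [0.75, 1]
f(0.875) = -1.4629 < 0, so the root lies in [0.75, 0.875]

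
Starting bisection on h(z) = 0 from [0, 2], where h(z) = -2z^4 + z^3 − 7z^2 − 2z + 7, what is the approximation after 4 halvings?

0.875

z = 1 gives h = -3, negative; keep [0, 1]
z = 0.5 gives h = 4.25, positive; keep [0.5, 1]
z = 0.75 gives h = 1.351562, positive; keep [0.75, 1]
z = 0.875 gives h = -0.6118, negative; keep [0.75, 0.875]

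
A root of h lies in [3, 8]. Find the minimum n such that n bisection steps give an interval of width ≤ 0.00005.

Width after n steps is 5/2^n. Need 2^n ≥ 5/0.00005 = 100000.
2^16 = 65536 < 100000 ≤ 2^17 = 131072, so n = 17.

17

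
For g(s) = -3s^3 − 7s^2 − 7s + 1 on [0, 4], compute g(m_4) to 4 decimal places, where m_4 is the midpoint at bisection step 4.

m = 2, g(m) = -65 (−); new bracket [0, 2]
m = 1, g(m) = -16 (−); new bracket [0, 1]
m = 0.5, g(m) = -4.625 (−); new bracket [0, 0.5]
m = 0.25, g(m) = -1.2344 (−); new bracket [0, 0.25]

-1.2344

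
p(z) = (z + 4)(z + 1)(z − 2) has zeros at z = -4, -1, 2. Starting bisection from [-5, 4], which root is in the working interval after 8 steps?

midpoint -0.5: p = -4.375 < 0 → [-0.5, 4]
midpoint 1.75: p = -3.953125 < 0 → [1.75, 4]
midpoint 2.875: p = 23.310547 > 0 → [1.75, 2.875]
midpoint 2.3125: p = 6.5344 > 0 → [1.75, 2.3125]
midpoint 2.03125: p = 0.5713 > 0 → [1.75, 2.03125]
midpoint 1.890625: p = -1.8624 < 0 → [1.890625, 2.03125]
midpoint 1.9609375: p = -0.6895 < 0 → [1.9609375, 2.03125]
midpoint 1.99609375: p = -0.0702 < 0 → [1.99609375, 2.03125]

2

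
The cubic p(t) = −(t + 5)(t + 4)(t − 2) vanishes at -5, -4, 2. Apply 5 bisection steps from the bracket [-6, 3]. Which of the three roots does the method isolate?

2

t = -1.5 gives p = 30.625, positive; keep [-1.5, 3]
t = 0.75 gives p = 34.140625, positive; keep [0.75, 3]
t = 1.875 gives p = 5.048828, positive; keep [1.875, 3]
t = 2.4375 gives p = -20.947, negative; keep [1.875, 2.4375]
t = 2.15625 gives p = -6.8837, negative; keep [1.875, 2.15625]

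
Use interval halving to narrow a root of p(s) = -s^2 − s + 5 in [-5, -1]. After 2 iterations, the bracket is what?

[-3, -2]

p(-3) = -1 < 0, so the root lies in [-3, -1]
p(-2) = 3 > 0, so the root lies in [-3, -2]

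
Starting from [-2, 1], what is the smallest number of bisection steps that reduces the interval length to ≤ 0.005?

10

Width after n steps is 3/2^n. Need 2^n ≥ 3/0.005 = 600.
2^9 = 512 < 600 ≤ 2^10 = 1024, so n = 10.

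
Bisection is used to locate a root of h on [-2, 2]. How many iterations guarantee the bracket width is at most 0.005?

10

Width after n steps is 4/2^n. Need 2^n ≥ 4/0.005 = 800.
2^9 = 512 < 800 ≤ 2^10 = 1024, so n = 10.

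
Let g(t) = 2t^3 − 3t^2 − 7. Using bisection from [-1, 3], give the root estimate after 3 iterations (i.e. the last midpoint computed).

t = 1 gives g = -8, negative; keep [1, 3]
t = 2 gives g = -3, negative; keep [2, 3]
t = 2.5 gives g = 5.5, positive; keep [2, 2.5]

2.5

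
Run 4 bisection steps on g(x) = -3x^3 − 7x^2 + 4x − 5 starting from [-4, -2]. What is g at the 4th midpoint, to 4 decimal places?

-3.0684

x = -3 gives g = 1, positive; keep [-3, -2]
x = -2.5 gives g = -11.875, negative; keep [-3, -2.5]
x = -2.75 gives g = -6.546875, negative; keep [-3, -2.75]
x = -2.875 gives g = -3.0684, negative; keep [-3, -2.875]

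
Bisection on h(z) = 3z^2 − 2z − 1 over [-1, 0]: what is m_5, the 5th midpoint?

-0.34375

midpoint -0.5: h = 0.75 > 0 → [-0.5, 0]
midpoint -0.25: h = -0.3125 < 0 → [-0.5, -0.25]
midpoint -0.375: h = 0.171875 > 0 → [-0.375, -0.25]
midpoint -0.3125: h = -0.082 < 0 → [-0.375, -0.3125]
midpoint -0.34375: h = 0.042 > 0 → [-0.34375, -0.3125]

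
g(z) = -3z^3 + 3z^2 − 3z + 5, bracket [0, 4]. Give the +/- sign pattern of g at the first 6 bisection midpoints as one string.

z = 2 gives g = -13, negative; keep [0, 2]
z = 1 gives g = 2, positive; keep [1, 2]
z = 1.5 gives g = -2.875, negative; keep [1, 1.5]
z = 1.25 gives g = 0.0781, positive; keep [1.25, 1.5]
z = 1.375 gives g = -1.252, negative; keep [1.25, 1.375]
z = 1.3125 gives g = -0.5525, negative; keep [1.25, 1.3125]

-+-+--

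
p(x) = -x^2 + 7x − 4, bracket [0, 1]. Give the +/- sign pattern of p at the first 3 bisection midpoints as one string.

m = 0.5, p(m) = -0.75 (−); new bracket [0.5, 1]
m = 0.75, p(m) = 0.6875 (+); new bracket [0.5, 0.75]
m = 0.625, p(m) = -0.015625 (−); new bracket [0.625, 0.75]

-+-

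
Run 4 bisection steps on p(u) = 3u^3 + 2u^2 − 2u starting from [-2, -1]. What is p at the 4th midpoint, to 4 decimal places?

0.1716

m = -1.5, p(m) = -2.625 (−); new bracket [-1.5, -1]
m = -1.25, p(m) = -0.234375 (−); new bracket [-1.25, -1]
m = -1.125, p(m) = 0.509766 (+); new bracket [-1.25, -1.125]
m = -1.1875, p(m) = 0.1716 (+); new bracket [-1.25, -1.1875]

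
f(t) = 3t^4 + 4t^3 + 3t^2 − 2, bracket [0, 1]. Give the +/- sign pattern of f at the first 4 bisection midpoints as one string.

t = 0.5 gives f = -0.5625, negative; keep [0.5, 1]
t = 0.75 gives f = 2.324219, positive; keep [0.5, 0.75]
t = 0.625 gives f = 0.606201, positive; keep [0.5, 0.625]
t = 0.5625 gives f = -0.0385, negative; keep [0.5625, 0.625]

-++-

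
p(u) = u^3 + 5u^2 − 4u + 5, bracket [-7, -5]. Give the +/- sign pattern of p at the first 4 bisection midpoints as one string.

-++-

u = -6 gives p = -7, negative; keep [-6, -5]
u = -5.5 gives p = 11.875, positive; keep [-6, -5.5]
u = -5.75 gives p = 3.203125, positive; keep [-6, -5.75]
u = -5.875 gives p = -1.7012, negative; keep [-5.875, -5.75]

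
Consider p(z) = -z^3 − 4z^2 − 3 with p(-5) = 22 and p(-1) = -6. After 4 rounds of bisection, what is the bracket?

midpoint -3: p = -12 < 0 → [-5, -3]
midpoint -4: p = -3 < 0 → [-5, -4]
midpoint -4.5: p = 7.125 > 0 → [-4.5, -4]
midpoint -4.25: p = 1.5156 > 0 → [-4.25, -4]

[-4.25, -4]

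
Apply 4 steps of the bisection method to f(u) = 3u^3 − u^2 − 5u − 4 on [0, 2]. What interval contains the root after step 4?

m = 1, f(m) = -7 (−); new bracket [1, 2]
m = 1.5, f(m) = -3.625 (−); new bracket [1.5, 2]
m = 1.75, f(m) = 0.265625 (+); new bracket [1.5, 1.75]
m = 1.625, f(m) = -1.8926 (−); new bracket [1.625, 1.75]

[1.625, 1.75]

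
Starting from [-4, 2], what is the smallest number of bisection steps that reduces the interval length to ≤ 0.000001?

23

Width after n steps is 6/2^n. Need 2^n ≥ 6/0.000001 = 6000000.
2^22 = 4194304 < 6000000 ≤ 2^23 = 8388608, so n = 23.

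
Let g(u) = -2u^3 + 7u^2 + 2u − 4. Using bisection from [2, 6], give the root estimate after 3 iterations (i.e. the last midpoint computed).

3.5

g(4) = -12 < 0, so the root lies in [2, 4]
g(3) = 11 > 0, so the root lies in [3, 4]
g(3.5) = 3 > 0, so the root lies in [3.5, 4]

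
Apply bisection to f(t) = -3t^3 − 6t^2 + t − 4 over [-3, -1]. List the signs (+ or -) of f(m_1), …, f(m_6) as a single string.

f(-2) = -6 < 0, so the root lies in [-3, -2]
f(-2.5) = 2.875 > 0, so the root lies in [-2.5, -2]
f(-2.25) = -2.453125 < 0, so the root lies in [-2.5, -2.25]
f(-2.375) = -0.0293 < 0, so the root lies in [-2.5, -2.375]
f(-2.4375) = 1.3606 > 0, so the root lies in [-2.4375, -2.375]
f(-2.40625) = 0.6504 > 0, so the root lies in [-2.40625, -2.375]

-+--++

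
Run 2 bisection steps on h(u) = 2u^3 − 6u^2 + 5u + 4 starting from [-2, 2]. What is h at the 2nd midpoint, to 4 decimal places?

u = 0 gives h = 4, positive; keep [-2, 0]
u = -1 gives h = -9, negative; keep [-1, 0]

-9.0000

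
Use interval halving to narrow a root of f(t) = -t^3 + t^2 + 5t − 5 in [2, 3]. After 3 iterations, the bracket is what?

t = 2.5 gives f = -1.875, negative; keep [2, 2.5]
t = 2.25 gives f = -0.078125, negative; keep [2, 2.25]
t = 2.125 gives f = 0.544922, positive; keep [2.125, 2.25]

[2.125, 2.25]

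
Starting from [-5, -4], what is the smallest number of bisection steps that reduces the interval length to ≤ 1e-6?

20

Width after n steps is 1/2^n. Need 2^n ≥ 1/1e-6 = 1000000.
2^19 = 524288 < 1000000 ≤ 2^20 = 1048576, so n = 20.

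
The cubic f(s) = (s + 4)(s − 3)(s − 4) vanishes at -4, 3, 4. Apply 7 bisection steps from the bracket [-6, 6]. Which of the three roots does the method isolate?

m = 0, f(m) = 48 (+); new bracket [-6, 0]
m = -3, f(m) = 42 (+); new bracket [-6, -3]
m = -4.5, f(m) = -31.875 (−); new bracket [-4.5, -3]
m = -3.75, f(m) = 13.0781 (+); new bracket [-4.5, -3.75]
m = -4.125, f(m) = -7.2363 (−); new bracket [-4.125, -3.75]
m = -3.9375, f(m) = 3.4417 (+); new bracket [-4.125, -3.9375]
m = -4.03125, f(m) = -1.7647 (−); new bracket [-4.03125, -3.9375]

-4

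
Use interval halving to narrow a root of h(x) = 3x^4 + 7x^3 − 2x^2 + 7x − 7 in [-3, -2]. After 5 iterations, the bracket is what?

m = -2.5, h(m) = -29.1875 (−); new bracket [-3, -2.5]
m = -2.75, h(m) = -15.378906 (−); new bracket [-3, -2.75]
m = -2.875, h(m) = -5.040283 (−); new bracket [-3, -2.875]
m = -2.9375, h(m) = 1.1219 (+); new bracket [-2.9375, -2.875]
m = -2.90625, h(m) = -2.0461 (−); new bracket [-2.9375, -2.90625]

[-2.9375, -2.90625]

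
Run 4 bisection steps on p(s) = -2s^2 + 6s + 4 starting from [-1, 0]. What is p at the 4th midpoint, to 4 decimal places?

p(-0.5) = 0.5 > 0, so the root lies in [-1, -0.5]
p(-0.75) = -1.625 < 0, so the root lies in [-0.75, -0.5]
p(-0.625) = -0.53125 < 0, so the root lies in [-0.625, -0.5]
p(-0.5625) = -0.0078 < 0, so the root lies in [-0.5625, -0.5]

-0.0078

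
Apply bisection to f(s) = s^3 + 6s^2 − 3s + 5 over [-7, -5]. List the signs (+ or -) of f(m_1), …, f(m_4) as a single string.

m = -6, f(m) = 23 (+); new bracket [-7, -6]
m = -6.5, f(m) = 3.375 (+); new bracket [-7, -6.5]
m = -6.75, f(m) = -8.921875 (−); new bracket [-6.75, -6.5]
m = -6.625, f(m) = -2.5566 (−); new bracket [-6.625, -6.5]

++--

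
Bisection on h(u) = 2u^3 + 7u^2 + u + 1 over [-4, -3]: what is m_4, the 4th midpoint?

m = -3.5, h(m) = -2.5 (−); new bracket [-3.5, -3]
m = -3.25, h(m) = 3.03125 (+); new bracket [-3.5, -3.25]
m = -3.375, h(m) = 0.472656 (+); new bracket [-3.5, -3.375]
m = -3.4375, h(m) = -0.9604 (−); new bracket [-3.4375, -3.375]

-3.4375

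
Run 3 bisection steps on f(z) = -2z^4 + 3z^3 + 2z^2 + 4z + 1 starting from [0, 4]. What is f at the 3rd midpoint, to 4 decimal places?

-7.7500

m = 2, f(m) = 9 (+); new bracket [2, 4]
m = 3, f(m) = -50 (−); new bracket [2, 3]
m = 2.5, f(m) = -7.75 (−); new bracket [2, 2.5]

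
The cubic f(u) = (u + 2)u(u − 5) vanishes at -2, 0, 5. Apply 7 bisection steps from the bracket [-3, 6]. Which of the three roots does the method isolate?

5

midpoint 1.5: f = -18.375 < 0 → [1.5, 6]
midpoint 3.75: f = -26.953125 < 0 → [3.75, 6]
midpoint 4.875: f = -4.189453 < 0 → [4.875, 6]
midpoint 5.4375: f = 17.6931 > 0 → [4.875, 5.4375]
midpoint 5.15625: f = 5.7655 > 0 → [4.875, 5.15625]
midpoint 5.015625: f = 0.5498 > 0 → [4.875, 5.015625]
midpoint 4.9453125: f = -1.8783 < 0 → [4.9453125, 5.015625]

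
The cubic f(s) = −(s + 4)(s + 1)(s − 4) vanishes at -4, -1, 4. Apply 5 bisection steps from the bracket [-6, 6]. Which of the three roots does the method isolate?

m = 0, f(m) = 16 (+); new bracket [0, 6]
m = 3, f(m) = 28 (+); new bracket [3, 6]
m = 4.5, f(m) = -23.375 (−); new bracket [3, 4.5]
m = 3.75, f(m) = 9.2031 (+); new bracket [3.75, 4.5]
m = 4.125, f(m) = -5.2051 (−); new bracket [3.75, 4.125]

4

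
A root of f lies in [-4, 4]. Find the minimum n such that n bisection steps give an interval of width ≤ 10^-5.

20

Width after n steps is 8/2^n. Need 2^n ≥ 8/10^-5 = 800000.
2^19 = 524288 < 800000 ≤ 2^20 = 1048576, so n = 20.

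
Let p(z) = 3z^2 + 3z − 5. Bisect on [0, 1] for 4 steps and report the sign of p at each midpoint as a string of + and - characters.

---+

m = 0.5, p(m) = -2.75 (−); new bracket [0.5, 1]
m = 0.75, p(m) = -1.0625 (−); new bracket [0.75, 1]
m = 0.875, p(m) = -0.078125 (−); new bracket [0.875, 1]
m = 0.9375, p(m) = 0.4492 (+); new bracket [0.875, 0.9375]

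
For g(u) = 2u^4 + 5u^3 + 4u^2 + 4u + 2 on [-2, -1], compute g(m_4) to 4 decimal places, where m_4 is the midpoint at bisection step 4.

-0.2966

m = -1.5, g(m) = -1.75 (−); new bracket [-2, -1.5]
m = -1.75, g(m) = -0.789062 (−); new bracket [-2, -1.75]
m = -1.875, g(m) = 0.322754 (+); new bracket [-1.875, -1.75]
m = -1.8125, g(m) = -0.2966 (−); new bracket [-1.875, -1.8125]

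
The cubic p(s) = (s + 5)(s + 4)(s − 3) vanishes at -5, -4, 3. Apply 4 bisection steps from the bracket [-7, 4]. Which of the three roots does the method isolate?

s = -1.5 gives p = -39.375, negative; keep [-1.5, 4]
s = 1.25 gives p = -57.421875, negative; keep [1.25, 4]
s = 2.625 gives p = -18.943359, negative; keep [2.625, 4]
s = 3.3125 gives p = 18.9954, positive; keep [2.625, 3.3125]

3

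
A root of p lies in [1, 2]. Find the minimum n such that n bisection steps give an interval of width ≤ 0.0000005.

Width after n steps is 1/2^n. Need 2^n ≥ 1/0.0000005 = 2000000.
2^20 = 1048576 < 2000000 ≤ 2^21 = 2097152, so n = 21.

21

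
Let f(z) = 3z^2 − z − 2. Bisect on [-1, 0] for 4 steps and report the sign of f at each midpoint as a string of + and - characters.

-+-+

z = -0.5 gives f = -0.75, negative; keep [-1, -0.5]
z = -0.75 gives f = 0.4375, positive; keep [-0.75, -0.5]
z = -0.625 gives f = -0.203125, negative; keep [-0.75, -0.625]
z = -0.6875 gives f = 0.1055, positive; keep [-0.6875, -0.625]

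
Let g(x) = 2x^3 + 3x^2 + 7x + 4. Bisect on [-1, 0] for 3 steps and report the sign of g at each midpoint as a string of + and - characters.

midpoint -0.5: g = 1 > 0 → [-1, -0.5]
midpoint -0.75: g = -0.40625 < 0 → [-0.75, -0.5]
midpoint -0.625: g = 0.308594 > 0 → [-0.75, -0.625]

+-+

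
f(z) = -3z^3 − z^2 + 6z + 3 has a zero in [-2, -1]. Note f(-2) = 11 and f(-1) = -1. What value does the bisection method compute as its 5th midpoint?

z = -1.5 gives f = 1.875, positive; keep [-1.5, -1]
z = -1.25 gives f = -0.203125, negative; keep [-1.5, -1.25]
z = -1.375 gives f = 0.658203, positive; keep [-1.375, -1.25]
z = -1.3125 gives f = 0.1853, positive; keep [-1.3125, -1.25]
z = -1.28125 gives f = -0.0192, negative; keep [-1.3125, -1.28125]

-1.28125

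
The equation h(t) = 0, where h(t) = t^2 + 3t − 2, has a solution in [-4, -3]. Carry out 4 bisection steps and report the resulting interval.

m = -3.5, h(m) = -0.25 (−); new bracket [-4, -3.5]
m = -3.75, h(m) = 0.8125 (+); new bracket [-3.75, -3.5]
m = -3.625, h(m) = 0.265625 (+); new bracket [-3.625, -3.5]
m = -3.5625, h(m) = 0.0039 (+); new bracket [-3.5625, -3.5]

[-3.5625, -3.5]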